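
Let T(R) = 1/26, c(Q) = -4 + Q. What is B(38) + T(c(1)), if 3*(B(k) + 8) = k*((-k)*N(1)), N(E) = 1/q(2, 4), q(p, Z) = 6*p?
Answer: -11249/234 ≈ -48.073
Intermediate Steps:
N(E) = 1/12 (N(E) = 1/(6*2) = 1/12)
T(R) = 1/26
B(k) = -8 - k²/36 (B(k) = -8 + (k*(-k*(1/12)))/3 = -8 + (k*(-k/12))/3 = -8 + (-k²/12)/3 = -8 - k²/36)
B(38) + T(c(1)) = (-8 - 1/36*38²) + 1/26 = (-8 - 1/36*1444) + 1/26 = (-8 - 361/9) + 1/26 = -433/9 + 1/26 = -11249/234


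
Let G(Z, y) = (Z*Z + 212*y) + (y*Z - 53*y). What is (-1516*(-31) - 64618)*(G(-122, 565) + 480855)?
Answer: -9104300568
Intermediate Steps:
G(Z, y) = Z² + 159*y + Z*y (G(Z, y) = (Z² + 212*y) + (Z*y - 53*y) = (Z² + 212*y) + (-53*y + Z*y) = Z² + 159*y + Z*y)
(-1516*(-31) - 64618)*(G(-122, 565) + 480855) = (-1516*(-31) - 64618)*(((-122)² + 159*565 - 122*565) + 480855) = (46996 - 64618)*((14884 + 89835 - 68930) + 480855) = -17622*(35789 + 480855) = -17622*516644 = -9104300568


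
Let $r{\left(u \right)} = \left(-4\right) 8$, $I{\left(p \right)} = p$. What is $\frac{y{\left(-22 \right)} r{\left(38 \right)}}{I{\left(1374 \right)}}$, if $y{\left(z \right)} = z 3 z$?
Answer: $- \frac{7744}{229} \approx -33.817$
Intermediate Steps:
$r{\left(u \right)} = -32$
$y{\left(z \right)} = 3 z^{2}$ ($y{\left(z \right)} = 3 z z = 3 z^{2}$)
$\frac{y{\left(-22 \right)} r{\left(38 \right)}}{I{\left(1374 \right)}} = \frac{3 \left(-22\right)^{2} \left(-32\right)}{1374} = 3 \cdot 484 \left(-32\right) \frac{1}{1374} = 1452 \left(-32\right) \frac{1}{1374} = \left(-46464\right) \frac{1}{1374} = - \frac{7744}{229}$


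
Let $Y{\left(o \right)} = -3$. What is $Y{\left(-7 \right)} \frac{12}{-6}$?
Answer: $6$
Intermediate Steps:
$Y{\left(-7 \right)} \frac{12}{-6} = - 3 \frac{12}{-6} = - 3 \cdot 12 \left(- \frac{1}{6}\right) = \left(-3\right) \left(-2\right) = 6$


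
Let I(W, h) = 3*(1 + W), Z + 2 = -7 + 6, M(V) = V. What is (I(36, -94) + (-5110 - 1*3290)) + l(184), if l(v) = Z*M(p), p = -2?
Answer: -8283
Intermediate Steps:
Z = -3 (Z = -2 + (-7 + 6) = -2 - 1 = -3)
l(v) = 6 (l(v) = -3*(-2) = 6)
I(W, h) = 3 + 3*W
(I(36, -94) + (-5110 - 1*3290)) + l(184) = ((3 + 3*36) + (-5110 - 1*3290)) + 6 = ((3 + 108) + (-5110 - 3290)) + 6 = (111 - 8400) + 6 = -8289 + 6 = -8283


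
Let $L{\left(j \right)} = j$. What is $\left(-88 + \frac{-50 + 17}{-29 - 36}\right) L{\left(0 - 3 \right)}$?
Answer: $\frac{17061}{65} \approx 262.48$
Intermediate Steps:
$\left(-88 + \frac{-50 + 17}{-29 - 36}\right) L{\left(0 - 3 \right)} = \left(-88 + \frac{-50 + 17}{-29 - 36}\right) \left(0 - 3\right) = \left(-88 - \frac{33}{-65}\right) \left(0 - 3\right) = \left(-88 - - \frac{33}{65}\right) \left(-3\right) = \left(-88 + \frac{33}{65}\right) \left(-3\right) = \left(- \frac{5687}{65}\right) \left(-3\right) = \frac{17061}{65}$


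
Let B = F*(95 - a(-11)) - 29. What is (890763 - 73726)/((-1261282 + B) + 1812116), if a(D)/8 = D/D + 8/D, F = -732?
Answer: 8987407/5311483 ≈ 1.6921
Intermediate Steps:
a(D) = 8 + 64/D (a(D) = 8*(D/D + 8/D) = 8*(1 + 8/D) = 8 + 64/D)
B = -747691/11 (B = -732*(95 - (8 + 64/(-11))) - 29 = -732*(95 - (8 + 64*(-1/11))) - 29 = -732*(95 - (8 - 64/11)) - 29 = -732*(95 - 1*24/11) - 29 = -732*(95 - 24/11) - 29 = -732*1021/11 - 29 = -747372/11 - 29 = -747691/11 ≈ -67972.)
(890763 - 73726)/((-1261282 + B) + 1812116) = (890763 - 73726)/((-1261282 - 747691/11) + 1812116) = 817037/(-14621793/11 + 1812116) = 817037/(5311483/11) = 817037*(11/5311483) = 8987407/5311483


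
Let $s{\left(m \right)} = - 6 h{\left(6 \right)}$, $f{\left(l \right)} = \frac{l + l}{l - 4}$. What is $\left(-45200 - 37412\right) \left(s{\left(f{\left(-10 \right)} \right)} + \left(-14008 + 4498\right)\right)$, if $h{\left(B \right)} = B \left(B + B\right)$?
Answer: $821328504$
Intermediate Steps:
$f{\left(l \right)} = \frac{2 l}{-4 + l}$
$h{\left(B \right)} = 2 B^{2}$ ($h{\left(B \right)} = B 2 B = 2 B^{2}$)
$s{\left(m \right)} = -432$ ($s{\left(m \right)} = - 6 \cdot 2 \cdot 6^{2} = - 6 \cdot 2 \cdot 36 = \left(-6\right) 72 = -432$)
$\left(-45200 - 37412\right) \left(s{\left(f{\left(-10 \right)} \right)} + \left(-14008 + 4498\right)\right) = \left(-45200 - 37412\right) \left(-432 + \left(-14008 + 4498\right)\right) = - 82612 \left(-432 - 9510\right) = \left(-82612\right) \left(-9942\right) = 821328504$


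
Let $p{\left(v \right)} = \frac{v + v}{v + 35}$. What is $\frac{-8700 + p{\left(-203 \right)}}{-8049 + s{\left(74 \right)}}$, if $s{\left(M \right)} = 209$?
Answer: $\frac{104371}{94080} \approx 1.1094$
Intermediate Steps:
$p{\left(v \right)} = \frac{2 v}{35 + v}$
$\frac{-8700 + p{\left(-203 \right)}}{-8049 + s{\left(74 \right)}} = \frac{-8700 + 2 \left(-203\right) \frac{1}{35 - 203}}{-8049 + 209} = \frac{-8700 + 2 \left(-203\right) \frac{1}{-168}}{-7840} = \left(-8700 + 2 \left(-203\right) \left(- \frac{1}{168}\right)\right) \left(- \frac{1}{7840}\right) = \left(-8700 + \frac{29}{12}\right) \left(- \frac{1}{7840}\right) = \left(- \frac{104371}{12}\right) \left(- \frac{1}{7840}\right) = \frac{104371}{94080}$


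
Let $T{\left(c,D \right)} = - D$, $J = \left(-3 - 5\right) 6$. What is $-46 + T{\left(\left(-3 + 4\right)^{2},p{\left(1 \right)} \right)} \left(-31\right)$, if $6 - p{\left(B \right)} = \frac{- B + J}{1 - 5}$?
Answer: $- \frac{959}{4} \approx -239.75$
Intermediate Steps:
$J = -48$ ($J = \left(-8\right) 6 = -48$)
$p{\left(B \right)} = -6 - \frac{B}{4}$ ($p{\left(B \right)} = 6 - \frac{- B - 48}{1 - 5} = 6 - \frac{-48 - B}{-4} = 6 - \left(-48 - B\right) \left(- \frac{1}{4}\right) = 6 - \left(12 + \frac{B}{4}\right) = -6 - \frac{B}{4}$)
$-46 + T{\left(\left(-3 + 4\right)^{2},p{\left(1 \right)} \right)} \left(-31\right) = -46 + - (-6 - \frac{1}{4}) \left(-31\right) = -46 + \left(-1\right) \left(- \frac{25}{4}\right) \left(-31\right) = -46 + \frac{25}{4} \left(-31\right) = -46 - \frac{775}{4} = - \frac{959}{4}$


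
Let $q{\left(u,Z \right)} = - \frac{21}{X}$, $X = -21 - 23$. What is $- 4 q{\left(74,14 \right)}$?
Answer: $- \frac{21}{11} \approx -1.9091$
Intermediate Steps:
$X = -44$ ($X = -21 - 23 = -44$)
$q{\left(u,Z \right)} = \frac{21}{44}$ ($q{\left(u,Z \right)} = - \frac{21}{-44} = \left(-21\right) \left(- \frac{1}{44}\right) = \frac{21}{44}$)
$- 4 q{\left(74,14 \right)} = \left(-4\right) \frac{21}{44} = - \frac{21}{11}$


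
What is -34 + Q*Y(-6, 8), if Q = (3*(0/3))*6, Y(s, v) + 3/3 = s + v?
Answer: -34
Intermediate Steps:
Y(s, v) = -1 + s + v (Y(s, v) = -1 + (s + v) = -1 + s + v)
Q = 0 (Q = (3*(0*(1/3)))*6 = (3*0)*6 = 0*6 = 0)
-34 + Q*Y(-6, 8) = -34 + 0*(-1 - 6 + 8) = -34 + 0*1 = -34 + 0 = -34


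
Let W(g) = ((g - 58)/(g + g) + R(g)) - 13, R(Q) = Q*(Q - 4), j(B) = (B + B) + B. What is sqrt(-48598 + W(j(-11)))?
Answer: I*sqrt(206424834)/66 ≈ 217.69*I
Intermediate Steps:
j(B) = 3*B (j(B) = 2*B + B = 3*B)
R(Q) = Q*(-4 + Q)
W(g) = -13 + g*(-4 + g) + (-58 + g)/(2*g) (W(g) = ((g - 58)/(g + g) + g*(-4 + g)) - 13 = ((-58 + g)/((2*g)) + g*(-4 + g)) - 13 = ((-58 + g)*(1/(2*g)) + g*(-4 + g)) - 13 = ((-58 + g)/(2*g) + g*(-4 + g)) - 13 = (g*(-4 + g) + (-58 + g)/(2*g)) - 13 = -13 + g*(-4 + g) + (-58 + g)/(2*g))
sqrt(-48598 + W(j(-11))) = sqrt(-48598 + (-25/2 + (3*(-11))**2 - 29/(3*(-11)) - 12*(-11))) = sqrt(-48598 + (-25/2 + (-33)**2 - 29/(-33) - 4*(-33))) = sqrt(-48598 + (-25/2 + 1089 - 29*(-1/33) + 132)) = sqrt(-48598 + (-25/2 + 1089 + 29/33 + 132)) = sqrt(-48598 + 79819/66) = sqrt(-3127649/66) = I*sqrt(206424834)/66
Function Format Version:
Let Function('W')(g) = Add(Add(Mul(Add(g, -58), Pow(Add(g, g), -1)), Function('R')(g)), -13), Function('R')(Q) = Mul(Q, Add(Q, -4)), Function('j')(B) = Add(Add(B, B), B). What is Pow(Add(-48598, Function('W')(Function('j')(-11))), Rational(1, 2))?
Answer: Mul(Rational(1, 66), I, Pow(206424834, Rational(1, 2))) ≈ Mul(217.69, I)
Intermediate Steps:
Function('j')(B) = Mul(3, B) (Function('j')(B) = Add(Mul(2, B), B) = Mul(3, B))
Function('R')(Q) = Mul(Q, Add(-4, Q))
Function('W')(g) = Add(-13, Mul(g, Add(-4, g)), Mul(Rational(1, 2), Pow(g, -1), Add(-58, g))) (Function('W')(g) = Add(Add(Mul(Add(g, -58), Pow(Add(g, g), -1)), Mul(g, Add(-4, g))), -13) = Add(Add(Mul(Add(-58, g), Pow(Mul(2, g), -1)), Mul(g, Add(-4, g))), -13) = Add(Add(Mul(Add(-58, g), Mul(Rational(1, 2), Pow(g, -1))), Mul(g, Add(-4, g))), -13) = Add(Add(Mul(Rational(1, 2), Pow(g, -1), Add(-58, g)), Mul(g, Add(-4, g))), -13) = Add(Add(Mul(g, Add(-4, g)), Mul(Rational(1, 2), Pow(g, -1), Add(-58, g))), -13) = Add(-13, Mul(g, Add(-4, g)), Mul(Rational(1, 2), Pow(g, -1), Add(-58, g))))
Pow(Add(-48598, Function('W')(Function('j')(-11))), Rational(1, 2)) = Pow(Add(-48598, Add(Rational(-25, 2), Pow(Mul(3, -11), 2), Mul(-29, Pow(Mul(3, -11), -1)), Mul(-4, Mul(3, -11)))), Rational(1, 2)) = Pow(Add(-48598, Add(Rational(-25, 2), Pow(-33, 2), Mul(-29, Pow(-33, -1)), Mul(-4, -33))), Rational(1, 2)) = Pow(Add(-48598, Add(Rational(-25, 2), 1089, Mul(-29, Rational(-1, 33)), 132)), Rational(1, 2)) = Pow(Add(-48598, Add(Rational(-25, 2), 1089, Rational(29, 33), 132)), Rational(1, 2)) = Pow(Add(-48598, Rational(79819, 66)), Rational(1, 2)) = Pow(Rational(-3127649, 66), Rational(1, 2)) = Mul(Rational(1, 66), I, Pow(206424834, Rational(1, 2)))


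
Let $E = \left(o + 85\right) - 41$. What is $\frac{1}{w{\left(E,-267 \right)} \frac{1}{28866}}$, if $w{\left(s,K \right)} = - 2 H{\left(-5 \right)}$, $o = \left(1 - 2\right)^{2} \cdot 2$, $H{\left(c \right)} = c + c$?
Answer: $\frac{14433}{10} \approx 1443.3$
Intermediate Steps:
$H{\left(c \right)} = 2 c$
$o = 2$ ($o = \left(-1\right)^{2} \cdot 2 = 1 \cdot 2 = 2$)
$E = 46$ ($E = \left(2 + 85\right) - 41 = 87 - 41 = 46$)
$w{\left(s,K \right)} = 20$ ($w{\left(s,K \right)} = - 2 \cdot 2 \left(-5\right) = \left(-2\right) \left(-10\right) = 20$)
$\frac{1}{w{\left(E,-267 \right)} \frac{1}{28866}} = \frac{1}{20 \cdot \frac{1}{28866}} = \frac{1}{\frac{10}{14433}} = \frac{14433}{10}$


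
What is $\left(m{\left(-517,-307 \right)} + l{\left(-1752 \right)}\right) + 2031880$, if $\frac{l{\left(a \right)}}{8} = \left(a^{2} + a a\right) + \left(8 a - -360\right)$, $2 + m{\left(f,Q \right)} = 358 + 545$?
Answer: $51035597$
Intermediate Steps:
$m{\left(f,Q \right)} = 901$ ($m{\left(f,Q \right)} = -2 + \left(358 + 545\right) = -2 + 903 = 901$)
$l{\left(a \right)} = 2880 + 16 a^{2} + 64 a$ ($l{\left(a \right)} = 8 \left(\left(a^{2} + a a\right) + \left(8 a - -360\right)\right) = 8 \left(\left(a^{2} + a^{2}\right) + \left(8 a + 360\right)\right) = 8 \left(2 a^{2} + \left(360 + 8 a\right)\right) = 8 \left(360 + 2 a^{2} + 8 a\right) = 2880 + 16 a^{2} + 64 a$)
$\left(m{\left(-517,-307 \right)} + l{\left(-1752 \right)}\right) + 2031880 = \left(901 + \left(2880 + 16 \left(-1752\right)^{2} + 64 \left(-1752\right)\right)\right) + 2031880 = \left(901 + \left(2880 + 16 \cdot 3069504 - 112128\right)\right) + 2031880 = \left(901 + \left(2880 + 49112064 - 112128\right)\right) + 2031880 = \left(901 + 49002816\right) + 2031880 = 49003717 + 2031880 = 51035597$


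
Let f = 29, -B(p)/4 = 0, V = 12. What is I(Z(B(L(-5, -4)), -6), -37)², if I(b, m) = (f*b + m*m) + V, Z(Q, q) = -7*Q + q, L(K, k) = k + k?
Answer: 1456849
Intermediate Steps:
L(K, k) = 2*k
B(p) = 0 (B(p) = -4*0 = 0)
Z(Q, q) = q - 7*Q
I(b, m) = 12 + m² + 29*b (I(b, m) = (29*b + m*m) + 12 = (29*b + m²) + 12 = (m² + 29*b) + 12 = 12 + m² + 29*b)
I(Z(B(L(-5, -4)), -6), -37)² = (12 + (-37)² + 29*(-6 - 7*0))² = (12 + 1369 + 29*(-6 + 0))² = (12 + 1369 + 29*(-6))² = (12 + 1369 - 174)² = 1207² = 1456849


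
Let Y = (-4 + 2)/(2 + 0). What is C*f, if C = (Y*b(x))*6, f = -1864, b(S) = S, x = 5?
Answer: 55920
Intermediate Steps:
Y = -1 (Y = -2/2 = -2*1/2 = -1)
C = -30 (C = -1*5*6 = -5*6 = -30)
C*f = -30*(-1864) = 55920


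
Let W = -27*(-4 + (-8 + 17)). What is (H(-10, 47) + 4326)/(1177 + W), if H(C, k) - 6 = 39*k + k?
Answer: 3106/521 ≈ 5.9616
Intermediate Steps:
H(C, k) = 6 + 40*k (H(C, k) = 6 + (39*k + k) = 6 + 40*k)
W = -135 (W = -27*(-4 + 9) = -27*5 = -135)
(H(-10, 47) + 4326)/(1177 + W) = ((6 + 40*47) + 4326)/(1177 - 135) = ((6 + 1880) + 4326)/1042 = (1886 + 4326)*(1/1042) = 6212*(1/1042) = 3106/521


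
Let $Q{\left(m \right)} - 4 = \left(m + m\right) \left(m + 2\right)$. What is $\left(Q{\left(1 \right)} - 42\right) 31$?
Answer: $-992$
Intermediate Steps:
$Q{\left(m \right)} = 4 + 2 m \left(2 + m\right)$ ($Q{\left(m \right)} = 4 + \left(m + m\right) \left(m + 2\right) = 4 + 2 m \left(2 + m\right)$)
$\left(Q{\left(1 \right)} - 42\right) 31 = \left(\left(4 + 2 \cdot 1^{2} + 4 \cdot 1\right) - 42\right) 31 = \left(\left(4 + 2 \cdot 1 + 4\right) - 42\right) 31 = \left(\left(4 + 2 + 4\right) - 42\right) 31 = \left(10 - 42\right) 31 = \left(-32\right) 31 = -992$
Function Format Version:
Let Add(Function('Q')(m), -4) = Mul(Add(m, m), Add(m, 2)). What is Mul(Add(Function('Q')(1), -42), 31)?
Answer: -992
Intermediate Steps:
Function('Q')(m) = Add(4, Mul(2, m, Add(2, m))) (Function('Q')(m) = Add(4, Mul(Add(m, m), Add(m, 2))) = Add(4, Mul(Mul(2, m), Add(2, m))) = Add(4, Mul(2, m, Add(2, m))))
Mul(Add(Function('Q')(1), -42), 31) = Mul(Add(Add(4, Mul(2, Pow(1, 2)), Mul(4, 1)), -42), 31) = Mul(Add(Add(4, Mul(2, 1), 4), -42), 31) = Mul(Add(Add(4, 2, 4), -42), 31) = Mul(Add(10, -42), 31) = Mul(-32, 31) = -992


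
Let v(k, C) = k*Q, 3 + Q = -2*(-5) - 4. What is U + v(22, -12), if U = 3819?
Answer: 3885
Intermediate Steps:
Q = 3 (Q = -3 + (-2*(-5) - 4) = -3 + (10 - 4) = -3 + 6 = 3)
v(k, C) = 3*k (v(k, C) = k*3 = 3*k)
U + v(22, -12) = 3819 + 3*22 = 3819 + 66 = 3885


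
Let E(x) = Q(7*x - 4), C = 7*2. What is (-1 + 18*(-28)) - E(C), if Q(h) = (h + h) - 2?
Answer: -691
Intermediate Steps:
Q(h) = -2 + 2*h (Q(h) = 2*h - 2 = -2 + 2*h)
C = 14
E(x) = -10 + 14*x (E(x) = -2 + 2*(7*x - 4) = -2 + 2*(-4 + 7*x) = -2 + (-8 + 14*x) = -10 + 14*x)
(-1 + 18*(-28)) - E(C) = (-1 + 18*(-28)) - (-10 + 14*14) = (-1 - 504) - (-10 + 196) = -505 - 1*186 = -505 - 186 = -691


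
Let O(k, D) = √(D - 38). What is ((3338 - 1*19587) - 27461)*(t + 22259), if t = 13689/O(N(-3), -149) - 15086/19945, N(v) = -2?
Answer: -3880929328398/3989 + 598346190*I*√187/187 ≈ -9.7291e+8 + 4.3755e+7*I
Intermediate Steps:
O(k, D) = √(-38 + D)
t = -15086/19945 - 13689*I*√187/187 (t = 13689/(√(-38 - 149)) - 15086/19945 = 13689/(√(-187)) - 15086*1/19945 = 13689/((I*√187)) - 15086/19945 = 13689*(-I*√187/187) - 15086/19945 = -13689*I*√187/187 - 15086/19945 = -15086/19945 - 13689*I*√187/187 ≈ -0.75638 - 1001.0*I)
((3338 - 1*19587) - 27461)*(t + 22259) = ((3338 - 1*19587) - 27461)*((-15086/19945 - 13689*I*√187/187) + 22259) = ((3338 - 19587) - 27461)*(443940669/19945 - 13689*I*√187/187) = (-16249 - 27461)*(443940669/19945 - 13689*I*√187/187) = -43710*(443940669/19945 - 13689*I*√187/187) = -3880929328398/3989 + 598346190*I*√187/187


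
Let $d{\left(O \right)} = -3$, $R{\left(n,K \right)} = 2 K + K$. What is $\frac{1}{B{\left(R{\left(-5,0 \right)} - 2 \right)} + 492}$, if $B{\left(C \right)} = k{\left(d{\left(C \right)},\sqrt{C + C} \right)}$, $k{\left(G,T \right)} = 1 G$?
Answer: $\frac{1}{489} \approx 0.002045$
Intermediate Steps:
$R{\left(n,K \right)} = 3 K$
$k{\left(G,T \right)} = G$
$B{\left(C \right)} = -3$
$\frac{1}{B{\left(R{\left(-5,0 \right)} - 2 \right)} + 492} = \frac{1}{-3 + 492} = \frac{1}{489}$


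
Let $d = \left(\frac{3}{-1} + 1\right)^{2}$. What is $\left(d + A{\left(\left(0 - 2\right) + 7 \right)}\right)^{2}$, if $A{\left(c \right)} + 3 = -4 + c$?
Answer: $4$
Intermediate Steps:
$A{\left(c \right)} = -7 + c$ ($A{\left(c \right)} = -3 + \left(-4 + c\right) = -7 + c$)
$d = 4$ ($d = \left(3 \left(-1\right) + 1\right)^{2} = \left(-3 + 1\right)^{2} = \left(-2\right)^{2} = 4$)
$\left(d + A{\left(\left(0 - 2\right) + 7 \right)}\right)^{2} = \left(4 + \left(-7 + \left(\left(0 - 2\right) + 7\right)\right)\right)^{2} = \left(4 + \left(-7 + \left(-2 + 7\right)\right)\right)^{2} = \left(4 + \left(-7 + 5\right)\right)^{2} = \left(4 - 2\right)^{2} = 2^{2} = 4$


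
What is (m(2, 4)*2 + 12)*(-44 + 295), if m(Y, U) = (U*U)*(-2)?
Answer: -13052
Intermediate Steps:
m(Y, U) = -2*U² (m(Y, U) = U²*(-2) = -2*U²)
(m(2, 4)*2 + 12)*(-44 + 295) = (-2*4²*2 + 12)*(-44 + 295) = (-2*16*2 + 12)*251 = (-32*2 + 12)*251 = (-64 + 12)*251 = -52*251 = -13052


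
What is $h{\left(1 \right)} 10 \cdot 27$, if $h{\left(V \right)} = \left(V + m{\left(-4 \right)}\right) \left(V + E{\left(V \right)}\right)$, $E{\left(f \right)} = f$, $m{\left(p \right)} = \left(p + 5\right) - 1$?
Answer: $540$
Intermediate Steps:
$m{\left(p \right)} = 4 + p$ ($m{\left(p \right)} = \left(5 + p\right) - 1 = 4 + p$)
$h{\left(V \right)} = 2 V^{2}$ ($h{\left(V \right)} = \left(V + \left(4 - 4\right)\right) \left(V + V\right) = \left(V + 0\right) 2 V = V 2 V = 2 V^{2}$)
$h{\left(1 \right)} 10 \cdot 27 = 2 \cdot 1^{2} \cdot 10 \cdot 27 = 2 \cdot 1 \cdot 10 \cdot 27 = 2 \cdot 10 \cdot 27 = 20 \cdot 27 = 540$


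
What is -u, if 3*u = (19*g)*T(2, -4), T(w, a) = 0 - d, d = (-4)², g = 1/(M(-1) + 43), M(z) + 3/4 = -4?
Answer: 1216/459 ≈ 2.6492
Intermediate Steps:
M(z) = -19/4 (M(z) = -¾ - 4 = -19/4)
g = 4/153 (g = 1/(-19/4 + 43) = 1/(153/4) = 4/153 ≈ 0.026144)
d = 16
T(w, a) = -16 (T(w, a) = 0 - 1*16 = 0 - 16 = -16)
u = -1216/459 (u = ((19*(4/153))*(-16))/3 = ((76/153)*(-16))/3 = (⅓)*(-1216/153) = -1216/459 ≈ -2.6492)
-u = -1*(-1216/459) = 1216/459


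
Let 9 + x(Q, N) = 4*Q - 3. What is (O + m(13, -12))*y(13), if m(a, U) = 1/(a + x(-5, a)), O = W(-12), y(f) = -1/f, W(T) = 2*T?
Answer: 457/247 ≈ 1.8502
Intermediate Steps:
x(Q, N) = -12 + 4*Q (x(Q, N) = -9 + (4*Q - 3) = -9 + (-3 + 4*Q) = -12 + 4*Q)
O = -24 (O = 2*(-12) = -24)
m(a, U) = 1/(-32 + a) (m(a, U) = 1/(a + (-12 + 4*(-5))) = 1/(a + (-12 - 20)) = 1/(a - 32) = 1/(-32 + a))
(O + m(13, -12))*y(13) = (-24 + 1/(-32 + 13))*(-1/13) = (-24 + 1/(-19))*(-1*1/13) = (-24 - 1/19)*(-1/13) = -457/19*(-1/13) = 457/247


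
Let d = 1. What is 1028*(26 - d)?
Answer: 25700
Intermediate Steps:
1028*(26 - d) = 1028*(26 - 1*1) = 1028*(26 - 1) = 1028*25 = 25700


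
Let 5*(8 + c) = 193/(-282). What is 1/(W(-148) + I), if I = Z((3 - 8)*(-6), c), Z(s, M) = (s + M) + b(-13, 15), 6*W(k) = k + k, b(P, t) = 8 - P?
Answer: -470/3041 ≈ -0.15455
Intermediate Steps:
c = -11473/1410 (c = -8 + (193/(-282))/5 = -8 + (193*(-1/282))/5 = -8 + (1/5)*(-193/282) = -8 - 193/1410 = -11473/1410 ≈ -8.1369)
W(k) = k/3 (W(k) = (k + k)/6 = (2*k)/6 = k/3)
Z(s, M) = 21 + M + s (Z(s, M) = (s + M) + (8 - 1*(-13)) = (M + s) + (8 + 13) = (M + s) + 21 = 21 + M + s)
I = 60437/1410 (I = 21 - 11473/1410 + (3 - 8)*(-6) = 21 - 11473/1410 - 5*(-6) = 21 - 11473/1410 + 30 = 60437/1410 ≈ 42.863)
1/(W(-148) + I) = 1/((1/3)*(-148) + 60437/1410) = 1/(-148/3 + 60437/1410) = 1/(-3041/470) = -470/3041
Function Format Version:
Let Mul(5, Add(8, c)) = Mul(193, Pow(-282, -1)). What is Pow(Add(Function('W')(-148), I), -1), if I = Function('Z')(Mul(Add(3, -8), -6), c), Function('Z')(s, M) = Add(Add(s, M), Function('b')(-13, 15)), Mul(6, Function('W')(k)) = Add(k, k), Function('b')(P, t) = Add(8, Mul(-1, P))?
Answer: Rational(-470, 3041) ≈ -0.15455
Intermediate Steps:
c = Rational(-11473, 1410) (c = Add(-8, Mul(Rational(1, 5), Mul(193, Pow(-282, -1)))) = Add(-8, Mul(Rational(1, 5), Mul(193, Rational(-1, 282)))) = Add(-8, Mul(Rational(1, 5), Rational(-193, 282))) = Add(-8, Rational(-193, 1410)) = Rational(-11473, 1410) ≈ -8.1369)
Function('W')(k) = Mul(Rational(1, 3), k) (Function('W')(k) = Mul(Rational(1, 6), Add(k, k)) = Mul(Rational(1, 6), Mul(2, k)) = Mul(Rational(1, 3), k))
Function('Z')(s, M) = Add(21, M, s) (Function('Z')(s, M) = Add(Add(s, M), Add(8, Mul(-1, -13))) = Add(Add(M, s), Add(8, 13)) = Add(Add(M, s), 21) = Add(21, M, s))
I = Rational(60437, 1410) (I = Add(21, Rational(-11473, 1410), Mul(Add(3, -8), -6)) = Add(21, Rational(-11473, 1410), Mul(-5, -6)) = Add(21, Rational(-11473, 1410), 30) = Rational(60437, 1410) ≈ 42.863)
Pow(Add(Function('W')(-148), I), -1) = Pow(Add(Mul(Rational(1, 3), -148), Rational(60437, 1410)), -1) = Pow(Add(Rational(-148, 3), Rational(60437, 1410)), -1) = Pow(Rational(-3041, 470), -1) = Rational(-470, 3041)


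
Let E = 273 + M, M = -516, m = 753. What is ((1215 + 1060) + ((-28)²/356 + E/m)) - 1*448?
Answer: 40855340/22339 ≈ 1828.9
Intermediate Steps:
E = -243 (E = 273 - 516 = -243)
((1215 + 1060) + ((-28)²/356 + E/m)) - 1*448 = ((1215 + 1060) + ((-28)²/356 - 243/753)) - 1*448 = (2275 + (784*(1/356) - 243*1/753)) - 448 = (2275 + (196/89 - 81/251)) - 448 = (2275 + 41987/22339) - 448 = 50863212/22339 - 448 = 40855340/22339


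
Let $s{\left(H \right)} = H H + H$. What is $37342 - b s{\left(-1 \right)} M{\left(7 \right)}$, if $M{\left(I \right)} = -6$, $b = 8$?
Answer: $37342$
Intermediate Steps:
$s{\left(H \right)} = H + H^{2}$ ($s{\left(H \right)} = H^{2} + H = H + H^{2}$)
$37342 - b s{\left(-1 \right)} M{\left(7 \right)} = 37342 - 8 \left(- (1 - 1)\right) \left(-6\right) = 37342 - 8 \left(\left(-1\right) 0\right) \left(-6\right) = 37342 - 8 \cdot 0 \left(-6\right) = 37342 - 0 \left(-6\right) = 37342 - 0 = 37342 + 0 = 37342$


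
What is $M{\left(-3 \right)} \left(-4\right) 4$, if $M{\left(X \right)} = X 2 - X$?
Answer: $48$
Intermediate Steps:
$M{\left(X \right)} = X$ ($M{\left(X \right)} = 2 X - X = X$)
$M{\left(-3 \right)} \left(-4\right) 4 = \left(-3\right) \left(-4\right) 4 = 12 \cdot 4 = 48$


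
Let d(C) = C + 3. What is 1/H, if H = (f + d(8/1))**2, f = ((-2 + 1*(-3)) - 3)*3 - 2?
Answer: 1/225 ≈ 0.0044444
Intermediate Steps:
f = -26 (f = ((-2 - 3) - 3)*3 - 2 = (-5 - 3)*3 - 2 = -8*3 - 2 = -24 - 2 = -26)
d(C) = 3 + C
H = 225 (H = (-26 + (3 + 8/1))**2 = (-26 + (3 + 8*1))**2 = (-26 + (3 + 8))**2 = (-26 + 11)**2 = (-15)**2 = 225)
1/H = 1/225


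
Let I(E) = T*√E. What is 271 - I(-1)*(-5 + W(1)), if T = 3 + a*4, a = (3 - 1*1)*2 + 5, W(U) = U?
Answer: 271 + 156*I ≈ 271.0 + 156.0*I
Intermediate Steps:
a = 9 (a = (3 - 1)*2 + 5 = 2*2 + 5 = 4 + 5 = 9)
T = 39 (T = 3 + 9*4 = 3 + 36 = 39)
I(E) = 39*√E
271 - I(-1)*(-5 + W(1)) = 271 - 39*√(-1)*(-5 + 1) = 271 - 39*I*(-4) = 271 - (-156)*I = 271 + 156*I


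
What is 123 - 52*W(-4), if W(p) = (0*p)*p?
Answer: 123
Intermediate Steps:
W(p) = 0 (W(p) = 0*p = 0)
123 - 52*W(-4) = 123 - 52*0 = 123 + 0 = 123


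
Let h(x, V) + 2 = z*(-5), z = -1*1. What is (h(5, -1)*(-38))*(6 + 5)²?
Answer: -13794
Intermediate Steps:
z = -1
h(x, V) = 3 (h(x, V) = -2 - 1*(-5) = -2 + 5 = 3)
(h(5, -1)*(-38))*(6 + 5)² = (3*(-38))*(6 + 5)² = -114*11² = -114*121 = -13794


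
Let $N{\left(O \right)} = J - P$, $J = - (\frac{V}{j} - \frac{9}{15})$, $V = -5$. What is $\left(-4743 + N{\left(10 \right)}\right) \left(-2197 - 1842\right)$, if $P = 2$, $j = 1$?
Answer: $\frac{95712183}{5} \approx 1.9142 \cdot 10^{7}$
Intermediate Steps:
$J = \frac{28}{5}$ ($J = - (- \frac{5}{1} - \frac{9}{15}) = - (\left(-5\right) 1 - \frac{3}{5}) = - (-5 - \frac{3}{5}) = \left(-1\right) \left(- \frac{28}{5}\right) = \frac{28}{5} \approx 5.6$)
$N{\left(O \right)} = \frac{18}{5}$ ($N{\left(O \right)} = \frac{28}{5} - 2 = \frac{18}{5}$)
$\left(-4743 + N{\left(10 \right)}\right) \left(-2197 - 1842\right) = \left(-4743 + \frac{18}{5}\right) \left(-2197 - 1842\right) = - \frac{23697 \left(-2197 - 1842\right)}{5} = \left(- \frac{23697}{5}\right) \left(-4039\right) = \frac{95712183}{5}$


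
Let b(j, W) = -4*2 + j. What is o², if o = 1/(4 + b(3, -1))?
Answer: 1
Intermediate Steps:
b(j, W) = -8 + j
o = -1 (o = 1/(4 + (-8 + 3)) = 1/(4 - 5) = 1/(-1) = -1)
o² = (-1)² = 1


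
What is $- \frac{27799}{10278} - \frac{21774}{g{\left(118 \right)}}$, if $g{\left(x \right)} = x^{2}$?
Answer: $- \frac{76358306}{17888859} \approx -4.2685$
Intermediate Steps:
$- \frac{27799}{10278} - \frac{21774}{g{\left(118 \right)}} = - \frac{27799}{10278} - \frac{21774}{118^{2}} = \left(-27799\right) \frac{1}{10278} - \frac{21774}{13924} = - \frac{27799}{10278} - \frac{10887}{6962} = - \frac{76358306}{17888859}$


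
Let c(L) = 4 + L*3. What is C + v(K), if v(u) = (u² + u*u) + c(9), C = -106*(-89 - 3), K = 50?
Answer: 14783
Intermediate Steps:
c(L) = 4 + 3*L
C = 9752 (C = -106*(-92) = 9752)
v(u) = 31 + 2*u² (v(u) = (u² + u*u) + (4 + 3*9) = (u² + u²) + (4 + 27) = 2*u² + 31 = 31 + 2*u²)
C + v(K) = 9752 + (31 + 2*50²) = 9752 + (31 + 2*2500) = 9752 + (31 + 5000) = 9752 + 5031 = 14783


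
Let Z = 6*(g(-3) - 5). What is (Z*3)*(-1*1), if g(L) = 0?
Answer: 90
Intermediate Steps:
Z = -30 (Z = 6*(0 - 5) = 6*(-5) = -30)
(Z*3)*(-1*1) = (-30*3)*(-1*1) = -90*(-1) = 90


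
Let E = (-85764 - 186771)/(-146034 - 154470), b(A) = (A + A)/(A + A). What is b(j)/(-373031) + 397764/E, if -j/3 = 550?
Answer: 14862757823160067/33888001195 ≈ 4.3858e+5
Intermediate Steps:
j = -1650 (j = -3*550 = -1650)
b(A) = 1 (b(A) = (2*A)/((2*A)) = (2*A)*(1/(2*A)) = 1)
E = 90845/100168 (E = -272535/(-300504) = -272535*(-1/300504) = 90845/100168 ≈ 0.90693)
b(j)/(-373031) + 397764/E = 1/(-373031) + 397764/(90845/100168) = 1*(-1/373031) + 397764*(100168/90845) = -1/373031 + 39843224352/90845 = 14862757823160067/33888001195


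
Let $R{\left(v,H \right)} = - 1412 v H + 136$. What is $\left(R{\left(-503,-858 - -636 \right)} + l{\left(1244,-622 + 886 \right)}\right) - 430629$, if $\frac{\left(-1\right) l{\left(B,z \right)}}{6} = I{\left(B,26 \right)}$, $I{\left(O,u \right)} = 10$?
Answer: $-158102945$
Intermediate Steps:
$l{\left(B,z \right)} = -60$ ($l{\left(B,z \right)} = \left(-6\right) 10 = -60$)
$R{\left(v,H \right)} = 136 - 1412 H v$ ($R{\left(v,H \right)} = - 1412 H v + 136 = 136 - 1412 H v$)
$\left(R{\left(-503,-858 - -636 \right)} + l{\left(1244,-622 + 886 \right)}\right) - 430629 = \left(\left(136 - 1412 \left(-858 - -636\right) \left(-503\right)\right) - 60\right) - 430629 = \left(\left(136 - 1412 \left(-858 + 636\right) \left(-503\right)\right) - 60\right) - 430629 = \left(\left(136 - \left(-313464\right) \left(-503\right)\right) - 60\right) - 430629 = \left(\left(136 - 157672392\right) - 60\right) - 430629 = \left(-157672256 - 60\right) - 430629 = -157672316 - 430629 = -158102945$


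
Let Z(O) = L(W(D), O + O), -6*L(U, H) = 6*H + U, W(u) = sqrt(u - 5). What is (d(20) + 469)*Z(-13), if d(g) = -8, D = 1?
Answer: 11986 - 461*I/3 ≈ 11986.0 - 153.67*I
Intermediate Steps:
W(u) = sqrt(-5 + u)
L(U, H) = -H - U/6 (L(U, H) = -(6*H + U)/6 = -(U + 6*H)/6 = -H - U/6)
Z(O) = -2*O - I/3 (Z(O) = -(O + O) - sqrt(-5 + 1)/6 = -2*O - I/3)
(d(20) + 469)*Z(-13) = (-8 + 469)*(-2*(-13) - I/3) = 461*(26 - I/3) = 11986 - 461*I/3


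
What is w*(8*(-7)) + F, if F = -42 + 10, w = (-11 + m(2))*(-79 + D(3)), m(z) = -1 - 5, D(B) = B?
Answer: -72384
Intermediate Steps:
m(z) = -6
w = 1292 (w = (-11 - 6)*(-79 + 3) = -17*(-76) = 1292)
F = -32
w*(8*(-7)) + F = 1292*(8*(-7)) - 32 = 1292*(-56) - 32 = -72352 - 32 = -72384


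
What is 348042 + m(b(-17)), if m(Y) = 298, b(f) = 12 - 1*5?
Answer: 348340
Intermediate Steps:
b(f) = 7 (b(f) = 12 - 5 = 7)
348042 + m(b(-17)) = 348042 + 298 = 348340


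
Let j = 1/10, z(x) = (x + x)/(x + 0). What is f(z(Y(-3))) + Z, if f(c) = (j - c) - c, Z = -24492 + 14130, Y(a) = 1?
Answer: -103659/10 ≈ -10366.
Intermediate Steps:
z(x) = 2 (z(x) = (2*x)/x = 2)
j = 1/10 ≈ 0.10000
Z = -10362
f(c) = 1/10 - 2*c (f(c) = (1/10 - c) - c = 1/10 - 2*c)
f(z(Y(-3))) + Z = (1/10 - 2*2) - 10362 = (1/10 - 4) - 10362 = -39/10 - 10362 = -103659/10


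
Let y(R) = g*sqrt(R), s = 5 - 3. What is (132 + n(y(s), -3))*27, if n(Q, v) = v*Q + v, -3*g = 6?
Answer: 3483 + 162*sqrt(2) ≈ 3712.1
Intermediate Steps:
g = -2 (g = -1/3*6 = -2)
s = 2
y(R) = -2*sqrt(R)
n(Q, v) = v + Q*v (n(Q, v) = Q*v + v = v + Q*v)
(132 + n(y(s), -3))*27 = (132 - 3*(1 - 2*sqrt(2)))*27 = (132 + (-3 + 6*sqrt(2)))*27 = (129 + 6*sqrt(2))*27 = 3483 + 162*sqrt(2)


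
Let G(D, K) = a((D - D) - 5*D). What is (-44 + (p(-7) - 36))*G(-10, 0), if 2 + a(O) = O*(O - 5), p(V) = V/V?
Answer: -177592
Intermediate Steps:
p(V) = 1
a(O) = -2 + O*(-5 + O) (a(O) = -2 + O*(O - 5) = -2 + O*(-5 + O))
G(D, K) = -2 + 25*D + 25*D² (G(D, K) = -2 + ((D - D) - 5*D)² - 5*((D - D) - 5*D) = -2 + (0 - 5*D)² - 5*(0 - 5*D) = -2 + (-5*D)² - (-25)*D = -2 + 25*D² + 25*D = -2 + 25*D + 25*D²)
(-44 + (p(-7) - 36))*G(-10, 0) = (-44 + (1 - 36))*(-2 + 25*(-10) + 25*(-10)²) = (-44 - 35)*(-2 - 250 + 25*100) = -79*(-2 - 250 + 2500) = -79*2248 = -177592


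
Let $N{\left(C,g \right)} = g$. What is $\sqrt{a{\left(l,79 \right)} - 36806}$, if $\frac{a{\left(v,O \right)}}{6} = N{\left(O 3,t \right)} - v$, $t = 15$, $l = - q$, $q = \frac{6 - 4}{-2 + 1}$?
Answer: $2 i \sqrt{9182} \approx 191.65 i$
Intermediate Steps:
$q = -2$ ($q = \frac{2}{-1} = 2 \left(-1\right) = -2$)
$l = 2$ ($l = \left(-1\right) \left(-2\right) = 2$)
$a{\left(v,O \right)} = 90 - 6 v$ ($a{\left(v,O \right)} = 6 \left(15 - v\right) = 90 - 6 v$)
$\sqrt{a{\left(l,79 \right)} - 36806} = \sqrt{\left(90 - 12\right) - 36806} = \sqrt{78 - 36806} = \sqrt{-36728} = 2 i \sqrt{9182}$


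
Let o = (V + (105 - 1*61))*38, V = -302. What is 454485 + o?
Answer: 444681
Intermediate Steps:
o = -9804 (o = (-302 + (105 - 1*61))*38 = (-302 + (105 - 61))*38 = (-302 + 44)*38 = -258*38 = -9804)
454485 + o = 454485 - 9804 = 444681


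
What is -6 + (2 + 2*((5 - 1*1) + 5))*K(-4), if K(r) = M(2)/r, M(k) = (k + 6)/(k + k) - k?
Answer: -6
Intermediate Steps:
M(k) = -k + (6 + k)/(2*k) (M(k) = (6 + k)/((2*k)) - k = (6 + k)*(1/(2*k)) - k = (6 + k)/(2*k) - k = -k + (6 + k)/(2*k))
K(r) = 0 (K(r) = (1/2 - 1*2 + 3/2)/r = (1/2 - 2 + 3*(1/2))/r = (1/2 - 2 + 3/2)/r = 0/r = 0)
-6 + (2 + 2*((5 - 1*1) + 5))*K(-4) = -6 + (2 + 2*((5 - 1*1) + 5))*0 = -6 + (2 + 2*((5 - 1) + 5))*0 = -6 + (2 + 2*(4 + 5))*0 = -6 + (2 + 2*9)*0 = -6 + (2 + 18)*0 = -6 + 20*0 = -6 + 0 = -6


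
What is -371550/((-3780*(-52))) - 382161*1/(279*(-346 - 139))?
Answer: 92004733/98509320 ≈ 0.93397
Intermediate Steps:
-371550/((-3780*(-52))) - 382161*1/(279*(-346 - 139)) = -371550/196560 - 382161/((-485*279)) = -371550*1/196560 - 382161/(-135315) = -12385/6552 - 382161*(-1/135315) = -12385/6552 + 127387/45105 = 92004733/98509320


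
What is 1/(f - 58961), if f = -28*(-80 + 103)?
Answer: -1/59605 ≈ -1.6777e-5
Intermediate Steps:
f = -644 (f = -28*23 = -644)
1/(f - 58961) = 1/(-644 - 58961) = 1/(-59605) = -1/59605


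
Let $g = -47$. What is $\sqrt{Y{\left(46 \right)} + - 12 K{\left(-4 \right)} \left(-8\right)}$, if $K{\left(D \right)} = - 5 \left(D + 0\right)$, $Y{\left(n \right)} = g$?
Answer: $\sqrt{1873} \approx 43.278$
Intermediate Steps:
$Y{\left(n \right)} = -47$
$K{\left(D \right)} = - 5 D$
$\sqrt{Y{\left(46 \right)} + - 12 K{\left(-4 \right)} \left(-8\right)} = \sqrt{-47 + - 12 \left(\left(-5\right) \left(-4\right)\right) \left(-8\right)} = \sqrt{-47 + \left(-12\right) 20 \left(-8\right)} = \sqrt{-47 - -1920} = \sqrt{-47 + 1920} = \sqrt{1873}$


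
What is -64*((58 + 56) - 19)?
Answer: -6080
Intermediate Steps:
-64*((58 + 56) - 19) = -64*(114 - 19) = -64*95 = -6080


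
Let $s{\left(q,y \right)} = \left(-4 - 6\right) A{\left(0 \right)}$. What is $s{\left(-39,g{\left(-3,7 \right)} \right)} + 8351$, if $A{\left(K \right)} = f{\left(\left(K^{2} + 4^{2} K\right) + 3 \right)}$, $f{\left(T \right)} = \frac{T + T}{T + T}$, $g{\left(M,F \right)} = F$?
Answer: $8341$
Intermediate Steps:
$f{\left(T \right)} = 1$ ($f{\left(T \right)} = \frac{2 T}{2 T} = 2 T \frac{1}{2 T} = 1$)
$A{\left(K \right)} = 1$
$s{\left(q,y \right)} = -10$ ($s{\left(q,y \right)} = \left(-4 - 6\right) 1 = \left(-10\right) 1 = -10$)
$s{\left(-39,g{\left(-3,7 \right)} \right)} + 8351 = -10 + 8351 = 8341$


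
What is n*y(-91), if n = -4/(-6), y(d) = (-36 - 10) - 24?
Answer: -140/3 ≈ -46.667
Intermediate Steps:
y(d) = -70 (y(d) = -46 - 24 = -70)
n = 2/3 (n = -4*(-1/6) = 2/3 ≈ 0.66667)
n*y(-91) = (2/3)*(-70) = -140/3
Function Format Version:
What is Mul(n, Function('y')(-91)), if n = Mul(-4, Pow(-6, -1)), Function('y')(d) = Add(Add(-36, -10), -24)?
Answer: Rational(-140, 3) ≈ -46.667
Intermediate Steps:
Function('y')(d) = -70 (Function('y')(d) = Add(-46, -24) = -70)
n = Rational(2, 3) (n = Mul(-4, Rational(-1, 6)) = Rational(2, 3) ≈ 0.66667)
Mul(n, Function('y')(-91)) = Mul(Rational(2, 3), -70) = Rational(-140, 3)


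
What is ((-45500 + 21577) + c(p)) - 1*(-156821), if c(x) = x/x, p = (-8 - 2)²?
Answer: 132899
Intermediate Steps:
p = 100 (p = (-10)² = 100)
c(x) = 1
((-45500 + 21577) + c(p)) - 1*(-156821) = ((-45500 + 21577) + 1) - 1*(-156821) = (-23923 + 1) + 156821 = -23922 + 156821 = 132899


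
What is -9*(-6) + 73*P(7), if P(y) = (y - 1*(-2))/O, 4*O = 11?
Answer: 3222/11 ≈ 292.91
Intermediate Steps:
O = 11/4 (O = (1/4)*11 = 11/4 ≈ 2.7500)
P(y) = 8/11 + 4*y/11 (P(y) = (y - 1*(-2))/(11/4) = (y + 2)*(4/11) = (2 + y)*(4/11) = 8/11 + 4*y/11)
-9*(-6) + 73*P(7) = -9*(-6) + 73*(8/11 + (4/11)*7) = 54 + 73*(8/11 + 28/11) = 54 + 73*(36/11) = 54 + 2628/11 = 3222/11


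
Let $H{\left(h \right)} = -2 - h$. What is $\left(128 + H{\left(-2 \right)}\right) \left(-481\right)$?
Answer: $-61568$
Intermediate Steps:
$\left(128 + H{\left(-2 \right)}\right) \left(-481\right) = \left(128 - 0\right) \left(-481\right) = \left(128 + \left(-2 + 2\right)\right) \left(-481\right) = \left(128 + 0\right) \left(-481\right) = 128 \left(-481\right) = -61568$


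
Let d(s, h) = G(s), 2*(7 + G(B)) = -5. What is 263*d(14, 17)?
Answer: -4997/2 ≈ -2498.5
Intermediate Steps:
G(B) = -19/2 (G(B) = -7 + (½)*(-5) = -7 - 5/2 = -19/2)
d(s, h) = -19/2
263*d(14, 17) = 263*(-19/2) = -4997/2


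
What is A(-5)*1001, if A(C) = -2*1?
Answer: -2002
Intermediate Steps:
A(C) = -2
A(-5)*1001 = -2*1001 = -2002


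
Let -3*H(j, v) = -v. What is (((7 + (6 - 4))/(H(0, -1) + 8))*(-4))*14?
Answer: -1512/23 ≈ -65.739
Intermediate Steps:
H(j, v) = v/3 (H(j, v) = -(-1)*v/3 = v/3)
(((7 + (6 - 4))/(H(0, -1) + 8))*(-4))*14 = (((7 + (6 - 4))/((1/3)*(-1) + 8))*(-4))*14 = (((7 + 2)/(-1/3 + 8))*(-4))*14 = ((9/(23/3))*(-4))*14 = ((9*(3/23))*(-4))*14 = ((27/23)*(-4))*14 = -108/23*14 = -1512/23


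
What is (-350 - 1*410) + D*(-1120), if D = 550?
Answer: -616760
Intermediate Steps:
(-350 - 1*410) + D*(-1120) = (-350 - 1*410) + 550*(-1120) = (-350 - 410) - 616000 = -760 - 616000 = -616760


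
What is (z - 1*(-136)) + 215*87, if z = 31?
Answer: 18872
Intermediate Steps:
(z - 1*(-136)) + 215*87 = (31 - 1*(-136)) + 215*87 = (31 + 136) + 18705 = 167 + 18705 = 18872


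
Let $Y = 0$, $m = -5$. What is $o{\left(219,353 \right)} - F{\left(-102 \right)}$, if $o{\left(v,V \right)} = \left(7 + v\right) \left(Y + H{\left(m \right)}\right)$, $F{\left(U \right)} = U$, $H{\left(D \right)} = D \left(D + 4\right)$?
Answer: $1232$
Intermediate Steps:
$H{\left(D \right)} = D \left(4 + D\right)$
$o{\left(v,V \right)} = 35 + 5 v$ ($o{\left(v,V \right)} = \left(7 + v\right) \left(0 - 5 \left(4 - 5\right)\right) = \left(7 + v\right) \left(0 - -5\right) = \left(7 + v\right) \left(0 + 5\right) = \left(7 + v\right) 5 = 35 + 5 v$)
$o{\left(219,353 \right)} - F{\left(-102 \right)} = \left(35 + 5 \cdot 219\right) - -102 = \left(35 + 1095\right) + 102 = 1130 + 102 = 1232$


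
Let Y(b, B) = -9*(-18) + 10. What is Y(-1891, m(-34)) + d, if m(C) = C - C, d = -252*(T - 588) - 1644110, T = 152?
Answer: -1534066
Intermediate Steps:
d = -1534238 (d = -252*(152 - 588) - 1644110 = -252*(-436) - 1644110 = 109872 - 1644110 = -1534238)
m(C) = 0
Y(b, B) = 172 (Y(b, B) = 162 + 10 = 172)
Y(-1891, m(-34)) + d = 172 - 1534238 = -1534066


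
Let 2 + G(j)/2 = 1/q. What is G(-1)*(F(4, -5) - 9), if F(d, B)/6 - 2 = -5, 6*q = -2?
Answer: 270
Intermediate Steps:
q = -1/3 (q = (1/6)*(-2) = -1/3 ≈ -0.33333)
G(j) = -10 (G(j) = -4 + 2/(-1/3) = -4 + 2*(-3) = -4 - 6 = -10)
F(d, B) = -18 (F(d, B) = 12 + 6*(-5) = 12 - 30 = -18)
G(-1)*(F(4, -5) - 9) = -10*(-18 - 9) = -10*(-27) = 270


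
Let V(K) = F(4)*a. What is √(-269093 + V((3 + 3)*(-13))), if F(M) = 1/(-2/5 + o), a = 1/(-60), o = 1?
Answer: 7*I*√197701/6 ≈ 518.74*I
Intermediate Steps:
a = -1/60 ≈ -0.016667
F(M) = 5/3 (F(M) = 1/(-2/5 + 1) = 1/(-2*⅕ + 1) = 1/(-⅖ + 1) = 1/(⅗) = 5/3)
V(K) = -1/36 (V(K) = (5/3)*(-1/60) = -1/36)
√(-269093 + V((3 + 3)*(-13))) = √(-269093 - 1/36) = √(-9687349/36) = 7*I*√197701/6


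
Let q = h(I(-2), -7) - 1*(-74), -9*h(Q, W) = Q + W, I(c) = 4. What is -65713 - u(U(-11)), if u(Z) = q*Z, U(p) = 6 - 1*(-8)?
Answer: -200261/3 ≈ -66754.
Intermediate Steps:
U(p) = 14 (U(p) = 6 + 8 = 14)
h(Q, W) = -Q/9 - W/9 (h(Q, W) = -(Q + W)/9 = -Q/9 - W/9)
q = 223/3 (q = (-1/9*4 - 1/9*(-7)) - 1*(-74) = (-4/9 + 7/9) + 74 = 1/3 + 74 = 223/3 ≈ 74.333)
u(Z) = 223*Z/3
-65713 - u(U(-11)) = -65713 - 223*14/3 = -65713 - 1*3122/3 = -65713 - 3122/3 = -200261/3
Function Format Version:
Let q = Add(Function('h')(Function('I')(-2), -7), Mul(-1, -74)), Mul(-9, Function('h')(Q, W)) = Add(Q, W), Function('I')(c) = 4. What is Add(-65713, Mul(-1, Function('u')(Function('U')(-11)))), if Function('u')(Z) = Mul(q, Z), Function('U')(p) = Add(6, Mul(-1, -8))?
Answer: Rational(-200261, 3) ≈ -66754.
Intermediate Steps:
Function('U')(p) = 14 (Function('U')(p) = Add(6, 8) = 14)
Function('h')(Q, W) = Add(Mul(Rational(-1, 9), Q), Mul(Rational(-1, 9), W)) (Function('h')(Q, W) = Mul(Rational(-1, 9), Add(Q, W)) = Add(Mul(Rational(-1, 9), Q), Mul(Rational(-1, 9), W)))
q = Rational(223, 3) (q = Add(Add(Mul(Rational(-1, 9), 4), Mul(Rational(-1, 9), -7)), Mul(-1, -74)) = Add(Add(Rational(-4, 9), Rational(7, 9)), 74) = Add(Rational(1, 3), 74) = Rational(223, 3) ≈ 74.333)
Function('u')(Z) = Mul(Rational(223, 3), Z)
Add(-65713, Mul(-1, Function('u')(Function('U')(-11)))) = Add(-65713, Mul(-1, Mul(Rational(223, 3), 14))) = Add(-65713, Mul(-1, Rational(3122, 3))) = Add(-65713, Rational(-3122, 3)) = Rational(-200261, 3)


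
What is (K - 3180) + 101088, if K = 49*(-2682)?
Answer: -33510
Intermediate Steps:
K = -131418
(K - 3180) + 101088 = (-131418 - 3180) + 101088 = -134598 + 101088 = -33510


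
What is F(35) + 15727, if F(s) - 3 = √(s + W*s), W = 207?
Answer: 15730 + 4*√455 ≈ 15815.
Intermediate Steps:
F(s) = 3 + 4*√13*√s (F(s) = 3 + √(s + 207*s) = 3 + √(208*s) = 3 + 4*√13*√s)
F(35) + 15727 = (3 + 4*√13*√35) + 15727 = (3 + 4*√455) + 15727 = 15730 + 4*√455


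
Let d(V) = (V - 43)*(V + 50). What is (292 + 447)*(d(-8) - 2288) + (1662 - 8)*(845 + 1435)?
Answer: 497350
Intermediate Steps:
d(V) = (-43 + V)*(50 + V)
(292 + 447)*(d(-8) - 2288) + (1662 - 8)*(845 + 1435) = (292 + 447)*((-2150 + (-8)² + 7*(-8)) - 2288) + (1662 - 8)*(845 + 1435) = 739*((-2150 + 64 - 56) - 2288) + 1654*2280 = 739*(-2142 - 2288) + 3771120 = 739*(-4430) + 3771120 = -3273770 + 3771120 = 497350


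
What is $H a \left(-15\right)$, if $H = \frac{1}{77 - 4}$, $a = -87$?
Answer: $\frac{1305}{73} \approx 17.877$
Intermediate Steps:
$H = \frac{1}{73} \approx 0.013699$
$H a \left(-15\right) = \frac{1}{73} \left(-87\right) \left(-15\right) = \left(- \frac{87}{73}\right) \left(-15\right) = \frac{1305}{73}$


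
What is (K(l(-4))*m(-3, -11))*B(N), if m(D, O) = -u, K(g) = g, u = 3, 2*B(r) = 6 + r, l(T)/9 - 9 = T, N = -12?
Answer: 405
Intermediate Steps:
l(T) = 81 + 9*T
B(r) = 3 + r/2 (B(r) = (6 + r)/2 = 3 + r/2)
m(D, O) = -3 (m(D, O) = -1*3 = -3)
(K(l(-4))*m(-3, -11))*B(N) = ((81 + 9*(-4))*(-3))*(3 + (½)*(-12)) = ((81 - 36)*(-3))*(3 - 6) = (45*(-3))*(-3) = -135*(-3) = 405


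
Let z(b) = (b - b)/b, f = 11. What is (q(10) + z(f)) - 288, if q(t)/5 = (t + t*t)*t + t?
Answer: 5262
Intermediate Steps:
q(t) = 5*t + 5*t*(t + t²) (q(t) = 5*((t + t*t)*t + t) = 5*((t + t²)*t + t) = 5*(t*(t + t²) + t) = 5*(t + t*(t + t²)) = 5*t + 5*t*(t + t²))
z(b) = 0 (z(b) = 0/b = 0)
(q(10) + z(f)) - 288 = (5*10*(1 + 10 + 10²) + 0) - 288 = (5*10*(1 + 10 + 100) + 0) - 288 = (5*10*111 + 0) - 288 = (5550 + 0) - 288 = 5550 - 288 = 5262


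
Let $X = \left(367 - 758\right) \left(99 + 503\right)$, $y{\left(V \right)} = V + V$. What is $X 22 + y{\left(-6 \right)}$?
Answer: $-5178416$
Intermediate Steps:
$y{\left(V \right)} = 2 V$
$X = -235382$ ($X = \left(-391\right) 602 = -235382$)
$X 22 + y{\left(-6 \right)} = \left(-235382\right) 22 + 2 \left(-6\right) = -5178404 - 12 = -5178416$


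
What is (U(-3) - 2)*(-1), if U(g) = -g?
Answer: -1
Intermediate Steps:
(U(-3) - 2)*(-1) = (-1*(-3) - 2)*(-1) = (3 - 2)*(-1) = 1*(-1) = -1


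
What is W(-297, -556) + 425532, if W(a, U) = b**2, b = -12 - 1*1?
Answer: 425701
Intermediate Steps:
b = -13 (b = -12 - 1 = -13)
W(a, U) = 169 (W(a, U) = (-13)**2 = 169)
W(-297, -556) + 425532 = 169 + 425532 = 425701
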